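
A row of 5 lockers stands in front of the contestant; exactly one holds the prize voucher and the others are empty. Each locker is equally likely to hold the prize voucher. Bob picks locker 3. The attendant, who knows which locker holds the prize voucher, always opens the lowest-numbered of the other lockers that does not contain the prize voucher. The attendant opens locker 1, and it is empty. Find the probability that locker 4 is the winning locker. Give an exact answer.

1/4

Condition on the true location of the prize voucher.
If it is in locker 1 (prior 1/5): the attendant opened locker 1, so this case is ruled out; weight (1/5)·0 = 0.
If it is in any of lockers 2, 3, 4, and 5 (prior 1/5 each): locker 1 is the lowest-numbered option available, probability 1; weight (1/5)·1 = 1/5 each.
The weights sum to 4/5.
So P(the prize voucher in locker 4 | the attendant opened locker 1) = (1/5) / (4/5) = 1/4.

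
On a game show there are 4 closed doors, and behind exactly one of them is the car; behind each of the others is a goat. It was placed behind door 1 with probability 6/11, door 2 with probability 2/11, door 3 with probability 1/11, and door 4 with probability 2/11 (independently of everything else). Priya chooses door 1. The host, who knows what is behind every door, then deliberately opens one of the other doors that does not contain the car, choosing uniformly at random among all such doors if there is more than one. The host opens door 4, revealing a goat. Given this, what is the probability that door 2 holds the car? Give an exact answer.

2/7

Apply Bayes' rule, conditioning on where the car actually is.
If it is behind door 1 (prior 6/11): the host has 3 equally likely choices, so probability 1/3; weight (6/11)·(1/3) = 2/11.
If it is behind door 2 (prior 2/11): the host has 2 equally likely choices, so probability 1/2; weight (2/11)·(1/2) = 1/11.
If it is behind door 3 (prior 1/11): the host has 2 equally likely choices, so probability 1/2; weight (1/11)·(1/2) = 1/22.
If it is behind door 4 (prior 2/11): the host opened door 4, so this case is ruled out; weight (2/11)·0 = 0.
The weights sum to 7/22.
So P(the car behind door 2 | the host opened door 4) = (1/11) / (7/22) = 2/7.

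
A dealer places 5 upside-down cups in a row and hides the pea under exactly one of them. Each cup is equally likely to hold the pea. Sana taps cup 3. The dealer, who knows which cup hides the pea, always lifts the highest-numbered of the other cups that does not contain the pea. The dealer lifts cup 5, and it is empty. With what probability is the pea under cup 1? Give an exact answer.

Condition on the true location of the pea.
If it is under any of cups 1, 2, 3, and 4 (prior 1/5 each): cup 5 is the highest-numbered option available, probability 1; weight (1/5)·1 = 1/5 each.
If it is under cup 5 (prior 1/5): the dealer opened cup 5, so this case is ruled out; weight (1/5)·0 = 0.
The weights sum to 4/5.
So P(the pea under cup 1 | the dealer opened cup 5) = (1/5) / (4/5) = 1/4.

1/4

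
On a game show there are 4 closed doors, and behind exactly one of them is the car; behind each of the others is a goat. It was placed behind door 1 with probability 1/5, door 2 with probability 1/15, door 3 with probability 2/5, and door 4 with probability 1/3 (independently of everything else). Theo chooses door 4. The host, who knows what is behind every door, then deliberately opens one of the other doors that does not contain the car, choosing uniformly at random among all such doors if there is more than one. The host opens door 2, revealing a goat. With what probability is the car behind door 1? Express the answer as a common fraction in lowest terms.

9/37

Consider each possible location of the car in turn.
If it is behind door 1 (prior 1/5): the host has 2 equally likely choices, so probability 1/2; weight (1/5)·(1/2) = 1/10.
If it is behind door 2 (prior 1/15): the host opened door 2, so this case is ruled out; weight (1/15)·0 = 0.
If it is behind door 3 (prior 2/5): the host has 2 equally likely choices, so probability 1/2; weight (2/5)·(1/2) = 1/5.
If it is behind door 4 (prior 1/3): the host has 3 equally likely choices, so probability 1/3; weight (1/3)·(1/3) = 1/9.
The weights sum to 37/90.
So P(the car behind door 1 | the host opened door 2) = (1/10) / (37/90) = 9/37.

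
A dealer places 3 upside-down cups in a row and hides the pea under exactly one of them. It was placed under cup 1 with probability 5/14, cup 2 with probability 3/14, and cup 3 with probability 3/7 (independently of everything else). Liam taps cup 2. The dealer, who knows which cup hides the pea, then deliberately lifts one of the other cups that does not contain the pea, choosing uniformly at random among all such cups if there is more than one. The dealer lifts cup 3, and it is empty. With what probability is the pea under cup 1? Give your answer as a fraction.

Condition on the true location of the pea.
If it is under cup 1 (prior 5/14): the dealer has no choice, probability 1; weight (5/14)·1 = 5/14.
If it is under cup 2 (prior 3/14): the dealer has 2 equally likely choices, so probability 1/2; weight (3/14)·(1/2) = 3/28.
If it is under cup 3 (prior 3/7): the dealer opened cup 3, so this case is ruled out; weight (3/7)·0 = 0.
The weights sum to 13/28.
So P(the pea under cup 1 | the dealer opened cup 3) = (5/14) / (13/28) = 10/13.

10/13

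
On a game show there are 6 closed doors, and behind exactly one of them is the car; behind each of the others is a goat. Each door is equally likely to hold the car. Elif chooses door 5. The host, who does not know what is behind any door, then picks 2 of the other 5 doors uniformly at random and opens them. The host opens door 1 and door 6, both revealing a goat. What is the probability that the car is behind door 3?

1/4

Apply Bayes' rule, conditioning on where the car actually is.
If it is behind either of doors 1 and 6 (prior 1/6 each): that door was opened and seen not to hold the prize — ruled out; weight (1/6)·0 = 0 each.
If it is behind any of doors 2, 3, 4, and 5 (prior 1/6 each): the host picks exactly this set with probability 1/10 regardless, and none is the prize; weight (1/6)·(1/10) = 1/60 each.
The weights sum to 1/15.
So P(the car behind door 3 | the host opened door 1 and door 6) = (1/60) / (1/15) = 1/4.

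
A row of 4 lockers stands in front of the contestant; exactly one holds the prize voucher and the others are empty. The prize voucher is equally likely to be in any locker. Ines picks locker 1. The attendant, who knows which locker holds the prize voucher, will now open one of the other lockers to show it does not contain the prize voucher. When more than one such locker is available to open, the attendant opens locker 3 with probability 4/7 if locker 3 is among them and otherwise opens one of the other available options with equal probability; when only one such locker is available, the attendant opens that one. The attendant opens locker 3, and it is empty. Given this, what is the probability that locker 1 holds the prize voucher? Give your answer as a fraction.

Consider each possible location of the prize voucher in turn.
If it is in any of lockers 1, 2, and 4 (prior 1/4 each): locker 3 is available, opened with probability 4/7; weight (1/4)·(4/7) = 1/7 each.
If it is in locker 3 (prior 1/4): the attendant opened locker 3, so this case is ruled out; weight (1/4)·0 = 0.
The weights sum to 3/7.
So P(the prize voucher in locker 1 | the attendant opened locker 3) = (1/7) / (3/7) = 1/3.

1/3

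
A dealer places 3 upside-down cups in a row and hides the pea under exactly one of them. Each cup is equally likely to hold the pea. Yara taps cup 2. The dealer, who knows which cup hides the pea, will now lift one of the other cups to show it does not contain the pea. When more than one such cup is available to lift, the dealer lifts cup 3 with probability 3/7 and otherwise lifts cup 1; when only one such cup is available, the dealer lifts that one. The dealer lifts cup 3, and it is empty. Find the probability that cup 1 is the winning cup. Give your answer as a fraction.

Consider each possible location of the pea in turn.
If it is under cup 1 (prior 1/3): only cup 3 is available, probability 1; weight (1/3)·1 = 1/3.
If it is under cup 2 (prior 1/3): cup 3 is available, opened with probability 3/7; weight (1/3)·(3/7) = 1/7.
If it is under cup 3 (prior 1/3): the dealer opened cup 3, so this case is ruled out; weight (1/3)·0 = 0.
The weights sum to 10/21.
So P(the pea under cup 1 | the dealer opened cup 3) = (1/3) / (10/21) = 7/10.

7/10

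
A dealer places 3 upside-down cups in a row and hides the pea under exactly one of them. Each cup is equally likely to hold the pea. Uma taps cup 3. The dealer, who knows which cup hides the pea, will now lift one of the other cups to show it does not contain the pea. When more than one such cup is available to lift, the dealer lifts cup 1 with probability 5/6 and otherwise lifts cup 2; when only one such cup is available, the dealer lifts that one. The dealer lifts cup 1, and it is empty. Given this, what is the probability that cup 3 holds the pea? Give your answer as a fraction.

Apply Bayes' rule, conditioning on where the pea actually is.
If it is under cup 1 (prior 1/3): the dealer opened cup 1, so this case is ruled out; weight (1/3)·0 = 0.
If it is under cup 2 (prior 1/3): only cup 1 is available, probability 1; weight (1/3)·1 = 1/3.
If it is under cup 3 (prior 1/3): cup 1 is available, opened with probability 5/6; weight (1/3)·(5/6) = 5/18.
The weights sum to 11/18.
So P(the pea under cup 3 | the dealer opened cup 1) = (5/18) / (11/18) = 5/11.

5/11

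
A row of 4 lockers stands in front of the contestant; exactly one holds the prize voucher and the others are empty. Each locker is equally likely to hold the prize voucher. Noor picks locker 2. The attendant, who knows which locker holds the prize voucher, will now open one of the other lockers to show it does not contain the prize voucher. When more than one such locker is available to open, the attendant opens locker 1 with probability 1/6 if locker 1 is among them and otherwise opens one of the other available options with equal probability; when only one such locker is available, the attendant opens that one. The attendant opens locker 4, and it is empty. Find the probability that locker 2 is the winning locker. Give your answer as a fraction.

Consider each possible location of the prize voucher in turn.
If it is in locker 1 (prior 1/4): locker 1 holds the prize so is unavailable; the attendant chooses uniformly among the 2 others, probability 1/2; weight (1/4)·(1/2) = 1/8.
If it is in locker 2 (prior 1/4): locker 1 is available but not opened; locker 4 gets probability (1 − 1/6)/2 = 5/12; weight (1/4)·(5/12) = 5/48.
If it is in locker 3 (prior 1/4): locker 1 is available but not opened, probability 5/6; weight (1/4)·(5/6) = 5/24.
If it is in locker 4 (prior 1/4): the attendant opened locker 4, so this case is ruled out; weight (1/4)·0 = 0.
The weights sum to 7/16.
So P(the prize voucher in locker 2 | the attendant opened locker 4) = (5/48) / (7/16) = 5/21.

5/21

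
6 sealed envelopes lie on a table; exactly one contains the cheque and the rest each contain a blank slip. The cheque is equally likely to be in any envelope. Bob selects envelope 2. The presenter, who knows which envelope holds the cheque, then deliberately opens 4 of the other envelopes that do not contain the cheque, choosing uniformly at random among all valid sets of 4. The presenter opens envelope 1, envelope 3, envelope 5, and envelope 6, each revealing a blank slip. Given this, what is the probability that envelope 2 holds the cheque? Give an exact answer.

Condition on the true location of the cheque.
If it is in any of envelopes 1, 3, 5, and 6 (prior 1/6 each): that envelope was opened and seen not to hold the prize — ruled out; weight (1/6)·0 = 0 each.
If it is in envelope 2 (prior 1/6): the presenter has 5 equally likely choices, so probability 1/5; weight (1/6)·(1/5) = 1/30.
If it is in envelope 4 (prior 1/6): the presenter has no choice, probability 1; weight (1/6)·1 = 1/6.
The weights sum to 1/5.
So P(the cheque in envelope 2 | the presenter opened envelope 1, envelope 3, envelope 5, and envelope 6) = (1/30) / (1/5) = 1/6.

1/6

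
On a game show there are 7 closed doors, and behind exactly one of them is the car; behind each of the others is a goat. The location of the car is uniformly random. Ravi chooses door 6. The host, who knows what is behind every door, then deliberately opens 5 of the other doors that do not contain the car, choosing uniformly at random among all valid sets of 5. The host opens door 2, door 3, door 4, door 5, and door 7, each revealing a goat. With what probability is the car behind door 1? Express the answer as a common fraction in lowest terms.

6/7

Apply Bayes' rule, conditioning on where the car actually is.
If it is behind door 1 (prior 1/7): the host has no choice, probability 1; weight (1/7)·1 = 1/7.
If it is behind any of doors 2, 3, 4, 5, and 7 (prior 1/7 each): that door was opened and seen not to hold the prize — ruled out; weight (1/7)·0 = 0 each.
If it is behind door 6 (prior 1/7): the host has 6 equally likely choices, so probability 1/6; weight (1/7)·(1/6) = 1/42.
The weights sum to 1/6.
So P(the car behind door 1 | the host opened door 2, door 3, door 4, door 5, and door 7) = (1/7) / (1/6) = 6/7.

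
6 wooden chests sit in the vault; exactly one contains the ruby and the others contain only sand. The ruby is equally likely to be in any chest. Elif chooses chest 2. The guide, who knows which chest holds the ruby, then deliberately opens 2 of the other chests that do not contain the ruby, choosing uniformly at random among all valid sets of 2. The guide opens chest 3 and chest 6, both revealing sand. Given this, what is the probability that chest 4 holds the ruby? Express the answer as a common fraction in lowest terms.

5/18

Consider each possible location of the ruby in turn.
If it is in any of chests 1, 4, and 5 (prior 1/6 each): the guide has 6 equally likely choices, so probability 1/6; weight (1/6)·(1/6) = 1/36 each.
If it is in chest 2 (prior 1/6): the guide has 10 equally likely choices, so probability 1/10; weight (1/6)·(1/10) = 1/60.
If it is in either of chests 3 and 6 (prior 1/6 each): that chest was opened and seen not to hold the prize — ruled out; weight (1/6)·0 = 0 each.
The weights sum to 1/10.
So P(the ruby in chest 4 | the guide opened chest 3 and chest 6) = (1/36) / (1/10) = 5/18.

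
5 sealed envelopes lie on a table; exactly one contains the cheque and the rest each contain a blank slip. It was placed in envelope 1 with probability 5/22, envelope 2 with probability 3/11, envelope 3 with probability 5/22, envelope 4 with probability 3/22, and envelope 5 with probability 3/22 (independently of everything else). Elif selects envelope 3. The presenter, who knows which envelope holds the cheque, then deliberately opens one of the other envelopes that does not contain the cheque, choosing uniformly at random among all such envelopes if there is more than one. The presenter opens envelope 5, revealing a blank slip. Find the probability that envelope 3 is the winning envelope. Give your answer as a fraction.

Condition on the true location of the cheque.
If it is in envelope 1 (prior 5/22): the presenter has 3 equally likely choices, so probability 1/3; weight (5/22)·(1/3) = 5/66.
If it is in envelope 2 (prior 3/11): the presenter has 3 equally likely choices, so probability 1/3; weight (3/11)·(1/3) = 1/11.
If it is in envelope 3 (prior 5/22): the presenter has 4 equally likely choices, so probability 1/4; weight (5/22)·(1/4) = 5/88.
If it is in envelope 4 (prior 3/22): the presenter has 3 equally likely choices, so probability 1/3; weight (3/22)·(1/3) = 1/22.
If it is in envelope 5 (prior 3/22): the presenter opened envelope 5, so this case is ruled out; weight (3/22)·0 = 0.
The weights sum to 71/264.
So P(the cheque in envelope 3 | the presenter opened envelope 5) = (5/88) / (71/264) = 15/71.

15/71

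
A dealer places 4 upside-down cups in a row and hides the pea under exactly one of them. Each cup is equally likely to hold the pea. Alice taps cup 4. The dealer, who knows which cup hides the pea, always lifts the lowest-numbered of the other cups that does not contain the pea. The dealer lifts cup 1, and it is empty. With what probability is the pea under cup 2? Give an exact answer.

1/3

Apply Bayes' rule, conditioning on where the pea actually is.
If it is under cup 1 (prior 1/4): the dealer opened cup 1, so this case is ruled out; weight (1/4)·0 = 0.
If it is under any of cups 2, 3, and 4 (prior 1/4 each): cup 1 is the lowest-numbered option available, probability 1; weight (1/4)·1 = 1/4 each.
The weights sum to 3/4.
So P(the pea under cup 2 | the dealer opened cup 1) = (1/4) / (3/4) = 1/3.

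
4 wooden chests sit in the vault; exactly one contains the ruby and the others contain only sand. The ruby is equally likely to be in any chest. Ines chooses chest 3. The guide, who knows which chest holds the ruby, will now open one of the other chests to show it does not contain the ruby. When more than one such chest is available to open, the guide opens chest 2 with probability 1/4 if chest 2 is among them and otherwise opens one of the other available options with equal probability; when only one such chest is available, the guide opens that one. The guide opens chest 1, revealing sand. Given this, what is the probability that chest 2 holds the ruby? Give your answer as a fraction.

Condition on the true location of the ruby.
If it is in chest 1 (prior 1/4): the guide opened chest 1, so this case is ruled out; weight (1/4)·0 = 0.
If it is in chest 2 (prior 1/4): chest 2 holds the prize so is unavailable; the guide chooses uniformly among the 2 others, probability 1/2; weight (1/4)·(1/2) = 1/8.
If it is in chest 3 (prior 1/4): chest 2 is available but not opened; chest 1 gets probability (1 − 1/4)/2 = 3/8; weight (1/4)·(3/8) = 3/32.
If it is in chest 4 (prior 1/4): chest 2 is available but not opened, probability 3/4; weight (1/4)·(3/4) = 3/16.
The weights sum to 13/32.
So P(the ruby in chest 2 | the guide opened chest 1) = (1/8) / (13/32) = 4/13.

4/13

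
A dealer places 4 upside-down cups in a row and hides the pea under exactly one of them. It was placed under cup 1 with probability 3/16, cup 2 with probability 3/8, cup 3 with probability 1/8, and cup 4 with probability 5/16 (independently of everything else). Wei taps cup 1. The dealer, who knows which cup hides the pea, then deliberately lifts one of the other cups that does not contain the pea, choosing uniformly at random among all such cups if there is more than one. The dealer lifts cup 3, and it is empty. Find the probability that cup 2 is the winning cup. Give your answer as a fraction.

6/13

Apply Bayes' rule, conditioning on where the pea actually is.
If it is under cup 1 (prior 3/16): the dealer has 3 equally likely choices, so probability 1/3; weight (3/16)·(1/3) = 1/16.
If it is under cup 2 (prior 3/8): the dealer has 2 equally likely choices, so probability 1/2; weight (3/8)·(1/2) = 3/16.
If it is under cup 3 (prior 1/8): the dealer opened cup 3, so this case is ruled out; weight (1/8)·0 = 0.
If it is under cup 4 (prior 5/16): the dealer has 2 equally likely choices, so probability 1/2; weight (5/16)·(1/2) = 5/32.
The weights sum to 13/32.
So P(the pea under cup 2 | the dealer opened cup 3) = (3/16) / (13/32) = 6/13.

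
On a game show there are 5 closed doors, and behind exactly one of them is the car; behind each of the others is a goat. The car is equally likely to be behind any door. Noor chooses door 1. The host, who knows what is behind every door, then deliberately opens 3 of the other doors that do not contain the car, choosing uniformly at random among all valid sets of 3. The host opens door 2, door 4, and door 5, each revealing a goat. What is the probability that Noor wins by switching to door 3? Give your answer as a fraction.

4/5

Consider each possible location of the car in turn.
If it is behind door 1 (prior 1/5): the host has 4 equally likely choices, so probability 1/4; weight (1/5)·(1/4) = 1/20.
If it is behind any of doors 2, 4, and 5 (prior 1/5 each): that door was opened and seen not to hold the prize — ruled out; weight (1/5)·0 = 0 each.
If it is behind door 3 (prior 1/5): the host has no choice, probability 1; weight (1/5)·1 = 1/5.
The weights sum to 1/4.
So P(the car behind door 3 | the host opened door 2, door 4, and door 5) = (1/5) / (1/4) = 4/5.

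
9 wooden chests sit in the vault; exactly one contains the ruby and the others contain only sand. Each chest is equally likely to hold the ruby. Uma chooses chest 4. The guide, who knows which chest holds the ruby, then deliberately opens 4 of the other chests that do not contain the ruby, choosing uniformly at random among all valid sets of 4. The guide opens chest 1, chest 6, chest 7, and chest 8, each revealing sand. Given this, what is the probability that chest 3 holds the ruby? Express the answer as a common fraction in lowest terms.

Condition on the true location of the ruby.
If it is in any of chests 1, 6, 7, and 8 (prior 1/9 each): that chest was opened and seen not to hold the prize — ruled out; weight (1/9)·0 = 0 each.
If it is in any of chests 2, 3, 5, and 9 (prior 1/9 each): the guide has 35 equally likely choices, so probability 1/35; weight (1/9)·(1/35) = 1/315 each.
If it is in chest 4 (prior 1/9): the guide has 70 equally likely choices, so probability 1/70; weight (1/9)·(1/70) = 1/630.
The weights sum to 1/70.
So P(the ruby in chest 3 | the guide opened chest 1, chest 6, chest 7, and chest 8) = (1/315) / (1/70) = 2/9.

2/9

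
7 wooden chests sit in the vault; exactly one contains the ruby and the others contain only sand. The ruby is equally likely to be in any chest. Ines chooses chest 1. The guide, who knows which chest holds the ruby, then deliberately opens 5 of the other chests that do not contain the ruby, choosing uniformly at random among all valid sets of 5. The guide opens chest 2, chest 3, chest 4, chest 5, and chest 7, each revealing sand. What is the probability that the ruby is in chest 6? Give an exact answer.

Consider each possible location of the ruby in turn.
If it is in chest 1 (prior 1/7): the guide has 6 equally likely choices, so probability 1/6; weight (1/7)·(1/6) = 1/42.
If it is in any of chests 2, 3, 4, 5, and 7 (prior 1/7 each): that chest was opened and seen not to hold the prize — ruled out; weight (1/7)·0 = 0 each.
If it is in chest 6 (prior 1/7): the guide has no choice, probability 1; weight (1/7)·1 = 1/7.
The weights sum to 1/6.
So P(the ruby in chest 6 | the guide opened chest 2, chest 3, chest 4, chest 5, and chest 7) = (1/7) / (1/6) = 6/7.

6/7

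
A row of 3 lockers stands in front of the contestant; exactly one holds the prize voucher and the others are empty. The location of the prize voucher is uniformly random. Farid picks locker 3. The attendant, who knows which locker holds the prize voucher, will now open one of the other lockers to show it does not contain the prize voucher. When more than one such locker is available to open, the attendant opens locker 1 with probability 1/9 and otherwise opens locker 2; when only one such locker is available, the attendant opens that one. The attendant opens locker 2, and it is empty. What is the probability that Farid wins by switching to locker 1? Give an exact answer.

Apply Bayes' rule, conditioning on where the prize voucher actually is.
If it is in locker 1 (prior 1/3): only locker 2 is available, probability 1; weight (1/3)·1 = 1/3.
If it is in locker 2 (prior 1/3): the attendant opened locker 2, so this case is ruled out; weight (1/3)·0 = 0.
If it is in locker 3 (prior 1/3): locker 1 is available but not opened, probability 8/9; weight (1/3)·(8/9) = 8/27.
The weights sum to 17/27.
So P(the prize voucher in locker 1 | the attendant opened locker 2) = (1/3) / (17/27) = 9/17.

9/17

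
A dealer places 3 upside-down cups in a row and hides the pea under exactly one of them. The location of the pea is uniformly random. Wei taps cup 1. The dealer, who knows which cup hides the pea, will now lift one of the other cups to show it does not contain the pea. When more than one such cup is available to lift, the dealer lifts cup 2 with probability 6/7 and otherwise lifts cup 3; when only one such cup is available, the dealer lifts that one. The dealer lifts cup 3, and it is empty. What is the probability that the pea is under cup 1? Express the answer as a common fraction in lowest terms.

1/8

Consider each possible location of the pea in turn.
If it is under cup 1 (prior 1/3): cup 2 is available but not opened, probability 1/7; weight (1/3)·(1/7) = 1/21.
If it is under cup 2 (prior 1/3): only cup 3 is available, probability 1; weight (1/3)·1 = 1/3.
If it is under cup 3 (prior 1/3): the dealer opened cup 3, so this case is ruled out; weight (1/3)·0 = 0.
The weights sum to 8/21.
So P(the pea under cup 1 | the dealer opened cup 3) = (1/21) / (8/21) = 1/8.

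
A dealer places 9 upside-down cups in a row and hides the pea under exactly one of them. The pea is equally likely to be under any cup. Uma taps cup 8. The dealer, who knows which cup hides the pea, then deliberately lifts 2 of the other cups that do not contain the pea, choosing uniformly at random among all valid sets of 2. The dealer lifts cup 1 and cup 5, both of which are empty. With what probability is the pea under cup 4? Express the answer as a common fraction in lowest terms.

4/27

Apply Bayes' rule, conditioning on where the pea actually is.
If it is under either of cups 1 and 5 (prior 1/9 each): that cup was opened and seen not to hold the prize — ruled out; weight (1/9)·0 = 0 each.
If it is under any of cups 2, 3, 4, 6, 7, and 9 (prior 1/9 each): the dealer has 21 equally likely choices, so probability 1/21; weight (1/9)·(1/21) = 1/189 each.
If it is under cup 8 (prior 1/9): the dealer has 28 equally likely choices, so probability 1/28; weight (1/9)·(1/28) = 1/252.
The weights sum to 1/28.
So P(the pea under cup 4 | the dealer opened cup 1 and cup 5) = (1/189) / (1/28) = 4/27.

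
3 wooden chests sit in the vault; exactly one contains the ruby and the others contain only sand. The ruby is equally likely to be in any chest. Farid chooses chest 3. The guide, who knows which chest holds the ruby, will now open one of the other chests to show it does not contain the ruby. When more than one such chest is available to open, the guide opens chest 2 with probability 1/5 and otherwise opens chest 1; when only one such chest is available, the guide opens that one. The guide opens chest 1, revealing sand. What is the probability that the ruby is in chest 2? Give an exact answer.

Apply Bayes' rule, conditioning on where the ruby actually is.
If it is in chest 1 (prior 1/3): the guide opened chest 1, so this case is ruled out; weight (1/3)·0 = 0.
If it is in chest 2 (prior 1/3): only chest 1 is available, probability 1; weight (1/3)·1 = 1/3.
If it is in chest 3 (prior 1/3): chest 2 is available but not opened, probability 4/5; weight (1/3)·(4/5) = 4/15.
The weights sum to 3/5.
So P(the ruby in chest 2 | the guide opened chest 1) = (1/3) / (3/5) = 5/9.

5/9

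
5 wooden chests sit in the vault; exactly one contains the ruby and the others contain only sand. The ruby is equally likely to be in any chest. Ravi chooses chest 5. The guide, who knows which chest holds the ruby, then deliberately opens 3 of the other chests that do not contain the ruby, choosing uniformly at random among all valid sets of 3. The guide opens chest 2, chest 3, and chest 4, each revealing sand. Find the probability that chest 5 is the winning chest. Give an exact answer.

Condition on the true location of the ruby.
If it is in chest 1 (prior 1/5): the guide has no choice, probability 1; weight (1/5)·1 = 1/5.
If it is in any of chests 2, 3, and 4 (prior 1/5 each): that chest was opened and seen not to hold the prize — ruled out; weight (1/5)·0 = 0 each.
If it is in chest 5 (prior 1/5): the guide has 4 equally likely choices, so probability 1/4; weight (1/5)·(1/4) = 1/20.
The weights sum to 1/4.
So P(the ruby in chest 5 | the guide opened chest 2, chest 3, and chest 4) = (1/20) / (1/4) = 1/5.

1/5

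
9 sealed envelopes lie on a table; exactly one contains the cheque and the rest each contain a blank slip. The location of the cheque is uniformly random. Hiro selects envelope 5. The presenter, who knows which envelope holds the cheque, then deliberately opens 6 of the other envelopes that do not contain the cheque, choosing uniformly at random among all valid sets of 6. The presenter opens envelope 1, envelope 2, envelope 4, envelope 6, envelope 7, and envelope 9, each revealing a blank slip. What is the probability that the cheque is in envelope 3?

Apply Bayes' rule, conditioning on where the cheque actually is.
If it is in any of envelopes 1, 2, 4, 6, 7, and 9 (prior 1/9 each): that envelope was opened and seen not to hold the prize — ruled out; weight (1/9)·0 = 0 each.
If it is in either of envelopes 3 and 8 (prior 1/9 each): the presenter has 7 equally likely choices, so probability 1/7; weight (1/9)·(1/7) = 1/63 each.
If it is in envelope 5 (prior 1/9): the presenter has 28 equally likely choices, so probability 1/28; weight (1/9)·(1/28) = 1/252.
The weights sum to 1/28.
So P(the cheque in envelope 3 | the presenter opened envelope 1, envelope 2, envelope 4, envelope 6, envelope 7, and envelope 9) = (1/63) / (1/28) = 4/9.

4/9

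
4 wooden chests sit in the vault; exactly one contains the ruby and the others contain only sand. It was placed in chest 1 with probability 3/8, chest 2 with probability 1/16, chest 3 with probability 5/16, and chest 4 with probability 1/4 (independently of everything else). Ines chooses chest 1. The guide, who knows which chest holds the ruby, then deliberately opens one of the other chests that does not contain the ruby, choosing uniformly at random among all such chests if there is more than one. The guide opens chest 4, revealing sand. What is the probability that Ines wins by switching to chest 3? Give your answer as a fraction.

Condition on the true location of the ruby.
If it is in chest 1 (prior 3/8): the guide has 3 equally likely choices, so probability 1/3; weight (3/8)·(1/3) = 1/8.
If it is in chest 2 (prior 1/16): the guide has 2 equally likely choices, so probability 1/2; weight (1/16)·(1/2) = 1/32.
If it is in chest 3 (prior 5/16): the guide has 2 equally likely choices, so probability 1/2; weight (5/16)·(1/2) = 5/32.
If it is in chest 4 (prior 1/4): the guide opened chest 4, so this case is ruled out; weight (1/4)·0 = 0.
The weights sum to 5/16.
So P(the ruby in chest 3 | the guide opened chest 4) = (5/32) / (5/16) = 1/2.

1/2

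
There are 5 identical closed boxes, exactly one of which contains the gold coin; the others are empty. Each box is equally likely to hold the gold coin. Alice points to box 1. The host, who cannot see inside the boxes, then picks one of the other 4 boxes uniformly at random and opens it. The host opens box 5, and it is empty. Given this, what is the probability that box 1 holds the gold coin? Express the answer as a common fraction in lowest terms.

Consider each possible location of the gold coin in turn.
If it is in any of boxes 1, 2, 3, and 4 (prior 1/5 each): the host picks box 5 with probability 1/4 regardless, and it is not the prize; weight (1/5)·(1/4) = 1/20 each.
If it is in box 5 (prior 1/5): the host opened box 5, so this case is ruled out; weight (1/5)·0 = 0.
The weights sum to 1/5.
So P(the gold coin in box 1 | the host opened box 5) = (1/20) / (1/5) = 1/4.

1/4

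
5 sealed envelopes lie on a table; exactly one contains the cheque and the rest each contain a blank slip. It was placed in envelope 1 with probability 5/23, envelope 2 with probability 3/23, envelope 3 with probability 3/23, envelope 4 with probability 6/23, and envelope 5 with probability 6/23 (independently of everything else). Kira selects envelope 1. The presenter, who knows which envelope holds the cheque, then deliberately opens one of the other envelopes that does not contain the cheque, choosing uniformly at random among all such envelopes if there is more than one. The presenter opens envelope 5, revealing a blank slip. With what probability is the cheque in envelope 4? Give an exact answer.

8/21

Condition on the true location of the cheque.
If it is in envelope 1 (prior 5/23): the presenter has 4 equally likely choices, so probability 1/4; weight (5/23)·(1/4) = 5/92.
If it is in either of envelopes 2 and 3 (prior 3/23 each): the presenter has 3 equally likely choices, so probability 1/3; weight (3/23)·(1/3) = 1/23 each.
If it is in envelope 4 (prior 6/23): the presenter has 3 equally likely choices, so probability 1/3; weight (6/23)·(1/3) = 2/23.
If it is in envelope 5 (prior 6/23): the presenter opened envelope 5, so this case is ruled out; weight (6/23)·0 = 0.
The weights sum to 21/92.
So P(the cheque in envelope 4 | the presenter opened envelope 5) = (2/23) / (21/92) = 8/21.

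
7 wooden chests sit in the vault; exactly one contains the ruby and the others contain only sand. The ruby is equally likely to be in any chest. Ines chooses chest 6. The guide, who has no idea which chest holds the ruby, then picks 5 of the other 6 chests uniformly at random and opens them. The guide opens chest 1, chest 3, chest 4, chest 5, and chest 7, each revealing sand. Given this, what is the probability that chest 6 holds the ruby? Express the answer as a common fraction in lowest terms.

Apply Bayes' rule, conditioning on where the ruby actually is.
If it is in any of chests 1, 3, 4, 5, and 7 (prior 1/7 each): that chest was opened and seen not to hold the prize — ruled out; weight (1/7)·0 = 0 each.
If it is in either of chests 2 and 6 (prior 1/7 each): the guide picks exactly this set with probability 1/6 regardless, and none is the prize; weight (1/7)·(1/6) = 1/42 each.
The weights sum to 1/21.
So P(the ruby in chest 6 | the guide opened chest 1, chest 3, chest 4, chest 5, and chest 7) = (1/42) / (1/21) = 1/2.

1/2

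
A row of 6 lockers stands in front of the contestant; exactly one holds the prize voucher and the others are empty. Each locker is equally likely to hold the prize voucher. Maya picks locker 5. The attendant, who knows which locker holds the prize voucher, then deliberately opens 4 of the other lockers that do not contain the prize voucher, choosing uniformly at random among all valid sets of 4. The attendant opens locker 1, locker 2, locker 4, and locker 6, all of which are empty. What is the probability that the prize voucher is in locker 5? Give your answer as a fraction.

1/6

Apply Bayes' rule, conditioning on where the prize voucher actually is.
If it is in any of lockers 1, 2, 4, and 6 (prior 1/6 each): that locker was opened and seen not to hold the prize — ruled out; weight (1/6)·0 = 0 each.
If it is in locker 3 (prior 1/6): the attendant has no choice, probability 1; weight (1/6)·1 = 1/6.
If it is in locker 5 (prior 1/6): the attendant has 5 equally likely choices, so probability 1/5; weight (1/6)·(1/5) = 1/30.
The weights sum to 1/5.
So P(the prize voucher in locker 5 | the attendant opened locker 1, locker 2, locker 4, and locker 6) = (1/30) / (1/5) = 1/6.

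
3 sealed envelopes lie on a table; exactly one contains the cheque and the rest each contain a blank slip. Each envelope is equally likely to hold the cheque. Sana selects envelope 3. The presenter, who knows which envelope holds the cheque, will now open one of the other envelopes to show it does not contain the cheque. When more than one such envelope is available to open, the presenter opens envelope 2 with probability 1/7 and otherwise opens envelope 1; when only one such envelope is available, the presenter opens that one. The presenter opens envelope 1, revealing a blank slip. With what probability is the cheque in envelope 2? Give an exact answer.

Condition on the true location of the cheque.
If it is in envelope 1 (prior 1/3): the presenter opened envelope 1, so this case is ruled out; weight (1/3)·0 = 0.
If it is in envelope 2 (prior 1/3): only envelope 1 is available, probability 1; weight (1/3)·1 = 1/3.
If it is in envelope 3 (prior 1/3): envelope 2 is available but not opened, probability 6/7; weight (1/3)·(6/7) = 2/7.
The weights sum to 13/21.
So P(the cheque in envelope 2 | the presenter opened envelope 1) = (1/3) / (13/21) = 7/13.

7/13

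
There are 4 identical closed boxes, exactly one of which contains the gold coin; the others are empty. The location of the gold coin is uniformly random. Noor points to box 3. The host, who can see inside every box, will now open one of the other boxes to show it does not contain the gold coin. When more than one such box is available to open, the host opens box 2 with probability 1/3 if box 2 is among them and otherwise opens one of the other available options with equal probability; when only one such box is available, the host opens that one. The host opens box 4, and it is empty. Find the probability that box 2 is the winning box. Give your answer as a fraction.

Condition on the true location of the gold coin.
If it is in box 1 (prior 1/4): box 2 is available but not opened, probability 2/3; weight (1/4)·(2/3) = 1/6.
If it is in box 2 (prior 1/4): box 2 holds the prize so is unavailable; the host chooses uniformly among the 2 others, probability 1/2; weight (1/4)·(1/2) = 1/8.
If it is in box 3 (prior 1/4): box 2 is available but not opened; box 4 gets probability (1 − 1/3)/2 = 1/3; weight (1/4)·(1/3) = 1/12.
If it is in box 4 (prior 1/4): the host opened box 4, so this case is ruled out; weight (1/4)·0 = 0.
The weights sum to 3/8.
So P(the gold coin in box 2 | the host opened box 4) = (1/8) / (3/8) = 1/3.

1/3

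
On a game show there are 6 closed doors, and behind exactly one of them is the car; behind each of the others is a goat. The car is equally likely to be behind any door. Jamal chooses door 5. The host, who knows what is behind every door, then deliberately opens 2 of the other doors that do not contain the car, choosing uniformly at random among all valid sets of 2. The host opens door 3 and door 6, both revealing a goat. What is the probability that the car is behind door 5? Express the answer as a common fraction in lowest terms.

Apply Bayes' rule, conditioning on where the car actually is.
If it is behind any of doors 1, 2, and 4 (prior 1/6 each): the host has 6 equally likely choices, so probability 1/6; weight (1/6)·(1/6) = 1/36 each.
If it is behind either of doors 3 and 6 (prior 1/6 each): that door was opened and seen not to hold the prize — ruled out; weight (1/6)·0 = 0 each.
If it is behind door 5 (prior 1/6): the host has 10 equally likely choices, so probability 1/10; weight (1/6)·(1/10) = 1/60.
The weights sum to 1/10.
So P(the car behind door 5 | the host opened door 3 and door 6) = (1/60) / (1/10) = 1/6.

1/6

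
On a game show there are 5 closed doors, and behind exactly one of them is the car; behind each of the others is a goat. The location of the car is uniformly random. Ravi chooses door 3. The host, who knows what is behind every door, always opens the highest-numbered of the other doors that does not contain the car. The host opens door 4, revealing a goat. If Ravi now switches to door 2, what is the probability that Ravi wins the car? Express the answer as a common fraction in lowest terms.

Consider each possible location of the car in turn.
If it is behind any of doors 1, 2, and 3 (prior 1/5 each): the host would have opened door 5 instead, probability 0; weight (1/5)·0 = 0 each.
If it is behind door 4 (prior 1/5): the host opened door 4, so this case is ruled out; weight (1/5)·0 = 0.
If it is behind door 5 (prior 1/5): door 4 is the highest-numbered option available, probability 1; weight (1/5)·1 = 1/5.
The weights sum to 1/5.
So P(the car behind door 2 | the host opened door 4) = 0 / (1/5) = 0.

0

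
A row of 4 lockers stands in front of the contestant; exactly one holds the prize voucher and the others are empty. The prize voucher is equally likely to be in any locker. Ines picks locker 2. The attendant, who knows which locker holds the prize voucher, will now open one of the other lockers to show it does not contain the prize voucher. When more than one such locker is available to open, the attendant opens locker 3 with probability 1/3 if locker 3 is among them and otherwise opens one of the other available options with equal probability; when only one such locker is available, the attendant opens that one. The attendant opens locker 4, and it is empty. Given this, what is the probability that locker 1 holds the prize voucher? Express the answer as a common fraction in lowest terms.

Apply Bayes' rule, conditioning on where the prize voucher actually is.
If it is in locker 1 (prior 1/4): locker 3 is available but not opened, probability 2/3; weight (1/4)·(2/3) = 1/6.
If it is in locker 2 (prior 1/4): locker 3 is available but not opened; locker 4 gets probability (1 − 1/3)/2 = 1/3; weight (1/4)·(1/3) = 1/12.
If it is in locker 3 (prior 1/4): locker 3 holds the prize so is unavailable; the attendant chooses uniformly among the 2 others, probability 1/2; weight (1/4)·(1/2) = 1/8.
If it is in locker 4 (prior 1/4): the attendant opened locker 4, so this case is ruled out; weight (1/4)·0 = 0.
The weights sum to 3/8.
So P(the prize voucher in locker 1 | the attendant opened locker 4) = (1/6) / (3/8) = 4/9.

4/9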